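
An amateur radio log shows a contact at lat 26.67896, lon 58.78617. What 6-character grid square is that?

Offset from 180°W / 90°S: lon 238.7862°, lat 116.6790°.
Field: lon ⌊238.7862/20⌋ = 11 → L; lat ⌊116.6790/10⌋ = 11 → L.
Square: lon ⌊18.7862/2⌋ = 9; lat ⌊6.6790/1⌋ = 6.
Subsquare: lon ⌊0.7862/0.0833333⌋ = 9 → j; lat ⌊0.6790/0.0416667⌋ = 16 → q.

LL96jq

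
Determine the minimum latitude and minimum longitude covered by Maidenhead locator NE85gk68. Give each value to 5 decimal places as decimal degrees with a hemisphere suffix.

Field N=13, E=4: +13·20° lon, +4·10° lat → SW at lon 80°, lat -50°.
Square 8, 5: +8·2° lon, +5·1° lat → SW at lon 96°, lat -45°.
Subsquare g=6, k=10: +6·0.0833333° lon, +10·0.0416667° lat → SW at lon 96.5°, lat -44.5833°.
Extended square 6, 8: +6·0.00833333° lon, +8·0.00416667° lat → SW at lon 96.55°, lat -44.55°.
latitude 44.55000° S, longitude 96.55000° E.

44.55000° S, 96.55000° E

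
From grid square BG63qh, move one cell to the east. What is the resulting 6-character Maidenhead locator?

BG63rh

Longitude subsquare q = 16; +1 → 17 = r.
The latitude characters are unchanged.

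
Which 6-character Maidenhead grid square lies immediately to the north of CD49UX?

CE40ua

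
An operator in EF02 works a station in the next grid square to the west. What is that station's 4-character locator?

DF92

Longitude square 0; −1 → -1, wraps to 9, carry into field.
Longitude field E = 4; −1 → 3 = D.
The latitude characters are unchanged.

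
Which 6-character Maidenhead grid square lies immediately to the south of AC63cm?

AC63cl

Latitude subsquare m = 12; −1 → 11 = l.
The longitude characters are unchanged.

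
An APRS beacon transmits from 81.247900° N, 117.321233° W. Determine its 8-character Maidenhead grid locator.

DR11if19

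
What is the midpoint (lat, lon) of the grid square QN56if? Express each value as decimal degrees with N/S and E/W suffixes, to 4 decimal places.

46.2292° N, 150.7083° E

Field Q=16, N=13: +16·20° lon, +13·10° lat → SW at lon 140°, lat 40°.
Square 5, 6: +5·2° lon, +6·1° lat → SW at lon 150°, lat 46°.
Subsquare i=8, f=5: +8·0.0833333° lon, +5·0.0416667° lat → SW at lon 150.667°, lat 46.2083°.
Cell spans 0.0833333° lon × 0.0416667° lat. Centre is SW corner plus half of each.
latitude 46.2292° N, longitude 150.7083° E.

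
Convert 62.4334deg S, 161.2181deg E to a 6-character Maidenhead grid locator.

Offset from 180°W / 90°S: lon 341.2181°, lat 27.5666°.
Field (20°×10°, letters A–R): 341.2181/20 → 17 → R, 27.5666/10 → 2 → C; chars RC.
Square (2°×1°, digits 0–9): 1.2181/2 → 0, 7.5666/1 → 7; chars 07.
Subsquare (5′×2.5′, letters a–x): 1.2181/0.0833333 → 14 → o, 0.5666/0.0416667 → 13 → n; chars on.

RC07on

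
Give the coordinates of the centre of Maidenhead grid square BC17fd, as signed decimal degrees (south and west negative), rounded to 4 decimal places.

Field B=1, C=2: +1·20° lon, +2·10° lat → SW at lon -160°, lat -70°.
Square 1, 7: +1·2° lon, +7·1° lat → SW at lon -158°, lat -63°.
Subsquare f=5, d=3: +5·0.0833333° lon, +3·0.0416667° lat → SW at lon -157.583°, lat -62.875°.
Cell spans 0.0833333° lon × 0.0416667° lat. Centre is SW corner plus half of each.
latitude -62.8542, longitude -157.5417.

-62.8542, -157.5417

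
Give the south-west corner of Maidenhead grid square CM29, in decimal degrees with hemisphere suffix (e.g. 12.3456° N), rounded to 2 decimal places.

39.00° N, 136.00° W

Field C=2, M=12: +2·20° lon, +12·10° lat → SW at lon -140°, lat 30°.
Square 2, 9: +2·2° lon, +9·1° lat → SW at lon -136°, lat 39°.
latitude 39.00° N, longitude 136.00° W.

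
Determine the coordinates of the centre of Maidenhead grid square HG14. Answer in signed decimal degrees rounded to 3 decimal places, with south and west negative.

-25.500, -37.000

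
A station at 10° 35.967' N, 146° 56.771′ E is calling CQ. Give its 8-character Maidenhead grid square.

Offset from 180°W / 90°S: lon 326.94618°, lat 100.59945°.
Field (20°×10°, letters A–R): 326.94618/20 → 16 → Q, 100.59945/10 → 10 → K; chars QK.
Square (2°×1°, digits 0–9): 6.94618/2 → 3, 0.59945/1 → 0; chars 30.
Subsquare (5′×2.5′, letters a–x): 0.94618/0.0833333 → 11 → l, 0.59945/0.0416667 → 14 → o; chars lo.
Extended square (30″×15″, digits 0–9): 0.02952/0.00833333 → 3, 0.01612/0.00416667 → 3; chars 33.

QK30lo33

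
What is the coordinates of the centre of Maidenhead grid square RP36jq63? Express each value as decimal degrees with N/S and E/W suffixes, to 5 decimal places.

66.68125° N, 166.80417° E

Field R=17, P=15: +17·20° lon, +15·10° lat → SW at lon 160°, lat 60°.
Square 3, 6: +3·2° lon, +6·1° lat → SW at lon 166°, lat 66°.
Subsquare j=9, q=16: +9·0.0833333° lon, +16·0.0416667° lat → SW at lon 166.75°, lat 66.6667°.
Extended square 6, 3: +6·0.00833333° lon, +3·0.00416667° lat → SW at lon 166.8°, lat 66.6792°.
Cell spans 0.00833333° lon × 0.00416667° lat. Centre is SW corner plus half of each.
latitude 66.68125° N, longitude 166.80417° E.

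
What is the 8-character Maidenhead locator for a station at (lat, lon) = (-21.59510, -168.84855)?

AG58nj87

Add 180° to longitude and 90° to latitude: 11.15145, 68.40490.
Field: 11.15145/20 → 0 → A, 68.40490/10 → 6 → G; chars AG.
Square: 11.15145/2 → 5, 8.40490/1 → 8; chars 58.
Subsquare: 1.15145/0.0833333 → 13 → n, 0.40490/0.0416667 → 9 → j; chars nj.
Extended square: 0.06812/0.00833333 → 8, 0.02990/0.00416667 → 7; chars 87.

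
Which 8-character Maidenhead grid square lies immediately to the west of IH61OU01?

Longitude extended square 0; −1 → -1, wraps to 9, carry into subsquare.
Longitude subsquare o = 14; −1 → 13 = n.
The latitude characters are unchanged.

IH61nu91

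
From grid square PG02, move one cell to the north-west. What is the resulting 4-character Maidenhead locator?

Longitude square 0; −1 → -1, wraps to 9, carry into field.
Longitude field P = 15; −1 → 14 = O.
Latitude square 2; +1 → 3.

OG93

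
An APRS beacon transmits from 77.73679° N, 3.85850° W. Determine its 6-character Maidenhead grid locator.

Offset from 180°W / 90°S: lon 176.1415°, lat 167.7368°.
Field: lon ⌊176.1415/20⌋ = 8 → I; lat ⌊167.7368/10⌋ = 16 → Q.
Square: lon ⌊16.1415/2⌋ = 8; lat ⌊7.7368/1⌋ = 7.
Subsquare: lon ⌊0.1415/0.0833333⌋ = 1 → b; lat ⌊0.7368/0.0416667⌋ = 17 → r.

IQ87br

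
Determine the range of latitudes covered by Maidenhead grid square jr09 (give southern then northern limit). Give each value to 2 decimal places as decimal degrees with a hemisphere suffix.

Field J=9, R=17: +9·20° lon, +17·10° lat → SW at lon 0°, lat 80°.
Square 0, 9: +0·2° lon, +9·1° lat → SW at lon 0°, lat 89°.
Cell spans 2° lon × 1° lat.
south 89.00° N, north 90.00° N.

89.00° N, 90.00° N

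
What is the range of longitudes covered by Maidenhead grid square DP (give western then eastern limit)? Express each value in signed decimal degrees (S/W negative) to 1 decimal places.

-120.0, -100.0

Field D=3, P=15: +3·20° lon, +15·10° lat → SW at lon -120°, lat 60°.
Cell spans 20° lon × 10° lat.
west -120.0, east -100.0.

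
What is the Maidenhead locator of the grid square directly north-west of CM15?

CM06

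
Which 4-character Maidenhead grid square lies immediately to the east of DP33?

Longitude square 3; +1 → 4.
The latitude characters are unchanged.

DP43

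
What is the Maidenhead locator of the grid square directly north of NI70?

NI71

Latitude square 0; +1 → 1.
The longitude characters are unchanged.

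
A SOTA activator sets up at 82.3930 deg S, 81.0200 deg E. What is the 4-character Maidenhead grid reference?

NA07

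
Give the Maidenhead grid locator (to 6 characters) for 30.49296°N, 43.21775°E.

LM10ol

Shift to the Maidenhead origin (180°W, 90°S): lon 223.2177, lat 120.4930.
Field (20°×10°, letters A–R): lon ⌊223.2177/20⌋ = 11 → L; lat ⌊120.4930/10⌋ = 12 → M.
Square (2°×1°, digits 0–9): lon ⌊3.2177/2⌋ = 1; lat ⌊0.4930/1⌋ = 0.
Subsquare (5′×2.5′, letters a–x): lon ⌊1.2177/0.0833333⌋ = 14 → o; lat ⌊0.4930/0.0416667⌋ = 11 → l.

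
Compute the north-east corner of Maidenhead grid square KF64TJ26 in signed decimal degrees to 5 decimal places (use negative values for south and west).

Field K=10, F=5: +10·20° lon, +5·10° lat → SW at lon 20°, lat -40°.
Square 6, 4: +6·2° lon, +4·1° lat → SW at lon 32°, lat -36°.
Subsquare t=19, j=9: +19·0.0833333° lon, +9·0.0416667° lat → SW at lon 33.5833°, lat -35.625°.
Extended square 2, 6: +2·0.00833333° lon, +6·0.00416667° lat → SW at lon 33.6°, lat -35.6°.
Cell spans 0.00833333° lon × 0.00416667° lat. NE corner is SW corner plus one full cell.
latitude -35.59583, longitude 33.60833.

-35.59583, 33.60833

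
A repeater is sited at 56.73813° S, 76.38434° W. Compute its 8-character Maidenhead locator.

Shift to the Maidenhead origin (180°W, 90°S): lon 103.61566, lat 33.26187.
Field: 103.61566/20 → 5 → F, 33.26187/10 → 3 → D; chars FD.
Square: 3.61566/2 → 1, 3.26187/1 → 3; chars 13.
Subsquare: 1.61566/0.0833333 → 19 → t, 0.26187/0.0416667 → 6 → g; chars tg.
Extended square: 0.03233/0.00833333 → 3, 0.01187/0.00416667 → 2; chars 32.

FD13tg32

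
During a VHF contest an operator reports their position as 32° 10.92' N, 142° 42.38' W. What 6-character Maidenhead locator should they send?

BM82pe

Add 180° to longitude and 90° to latitude: 37.2937, 122.1820.
Field: lon ⌊37.2937/20⌋ = 1 → B; lat ⌊122.1820/10⌋ = 12 → M.
Square: lon ⌊17.2937/2⌋ = 8; lat ⌊2.1820/1⌋ = 2.
Subsquare: lon ⌊1.2937/0.0833333⌋ = 15 → p; lat ⌊0.1820/0.0416667⌋ = 4 → e.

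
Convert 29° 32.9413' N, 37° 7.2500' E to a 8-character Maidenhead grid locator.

KL89nn41

Add 180° to longitude and 90° to latitude: 217.12083, 119.54902.
Field: 217.12083/20 → 10 → K, 119.54902/10 → 11 → L; chars KL.
Square: 17.12083/2 → 8, 9.54902/1 → 9; chars 89.
Subsquare: 1.12083/0.0833333 → 13 → n, 0.54902/0.0416667 → 13 → n; chars nn.
Extended square: 0.03750/0.00833333 → 4, 0.00736/0.00416667 → 1; chars 41.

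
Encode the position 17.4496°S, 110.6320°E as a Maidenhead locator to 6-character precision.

OH52hn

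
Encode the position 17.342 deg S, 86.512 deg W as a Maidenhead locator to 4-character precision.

Shift to the Maidenhead origin (180°W, 90°S): lon 93.49, lat 72.66.
Field: 93.49/20 → 4 → E, 72.66/10 → 7 → H; chars EH.
Square: 13.49/2 → 6, 2.66/1 → 2; chars 62.

EH62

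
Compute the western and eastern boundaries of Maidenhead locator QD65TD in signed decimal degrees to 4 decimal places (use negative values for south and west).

153.5833, 153.6667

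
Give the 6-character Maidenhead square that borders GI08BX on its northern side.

GI09ba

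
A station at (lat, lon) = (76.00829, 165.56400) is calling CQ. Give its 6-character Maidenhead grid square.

Add 180° to longitude and 90° to latitude: 345.5640, 166.0083.
Field: 345.5640/20 → 17 → R, 166.0083/10 → 16 → Q; chars RQ.
Square: 5.5640/2 → 2, 6.0083/1 → 6; chars 26.
Subsquare: 1.5640/0.0833333 → 18 → s, 0.0083/0.0416667 → 0 → a; chars sa.

RQ26sa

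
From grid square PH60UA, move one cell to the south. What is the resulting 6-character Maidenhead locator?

PG69ux

Latitude subsquare a = 0; −1 → -1, wraps to 23 = x, carry into square.
Latitude square 0; −1 → -1, wraps to 9, carry into field.
Latitude field H = 7; −1 → 6 = G.
The longitude characters are unchanged.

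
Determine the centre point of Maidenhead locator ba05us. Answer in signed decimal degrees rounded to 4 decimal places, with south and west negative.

Field B=1, A=0: +1·20° lon, +0·10° lat → SW at lon -160°, lat -90°.
Square 0, 5: +0·2° lon, +5·1° lat → SW at lon -160°, lat -85°.
Subsquare u=20, s=18: +20·0.0833333° lon, +18·0.0416667° lat → SW at lon -158.333°, lat -84.25°.
Cell spans 0.0833333° lon × 0.0416667° lat. Centre is SW corner plus half of each.
latitude -84.2292, longitude -158.2917.

-84.2292, -158.2917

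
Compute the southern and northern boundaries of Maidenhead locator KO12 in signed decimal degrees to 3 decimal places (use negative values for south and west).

52.000, 53.000

Field K=10, O=14: +10·20° lon, +14·10° lat → SW at lon 20°, lat 50°.
Square 1, 2: +1·2° lon, +2·1° lat → SW at lon 22°, lat 52°.
Cell spans 2° lon × 1° lat.
south 52.000, north 53.000.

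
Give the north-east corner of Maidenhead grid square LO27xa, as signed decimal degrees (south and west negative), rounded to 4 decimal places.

57.0417, 46.0000

Field L=11, O=14: +11·20° lon, +14·10° lat → SW at lon 40°, lat 50°.
Square 2, 7: +2·2° lon, +7·1° lat → SW at lon 44°, lat 57°.
Subsquare x=23, a=0: +23·0.0833333° lon, +0·0.0416667° lat → SW at lon 45.9167°, lat 57°.
Cell spans 0.0833333° lon × 0.0416667° lat. NE corner is SW corner plus one full cell.
latitude 57.0417, longitude 46.0000.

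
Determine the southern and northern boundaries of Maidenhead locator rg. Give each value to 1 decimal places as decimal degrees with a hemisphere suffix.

30.0° S, 20.0° S

Field R=17, G=6: +17·20° lon, +6·10° lat → SW at lon 160°, lat -30°.
Cell spans 20° lon × 10° lat.
south 30.0° S, north 20.0° S.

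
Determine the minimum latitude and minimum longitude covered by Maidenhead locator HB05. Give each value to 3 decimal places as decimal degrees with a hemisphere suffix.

Field H=7, B=1: +7·20° lon, +1·10° lat → SW at lon -40°, lat -80°.
Square 0, 5: +0·2° lon, +5·1° lat → SW at lon -40°, lat -75°.
latitude 75.000° S, longitude 40.000° W.

75.000° S, 40.000° W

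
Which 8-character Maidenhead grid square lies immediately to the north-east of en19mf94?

EN19nf05

Longitude extended square 9; +1 → 10, wraps to 0, carry into subsquare.
Longitude subsquare m = 12; +1 → 13 = n.
Latitude extended square 4; +1 → 5.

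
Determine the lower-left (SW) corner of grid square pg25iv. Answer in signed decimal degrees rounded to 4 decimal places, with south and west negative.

Field P=15, G=6: +15·20° lon, +6·10° lat → SW at lon 120°, lat -30°.
Square 2, 5: +2·2° lon, +5·1° lat → SW at lon 124°, lat -25°.
Subsquare i=8, v=21: +8·0.0833333° lon, +21·0.0416667° lat → SW at lon 124.667°, lat -24.125°.
latitude -24.1250, longitude 124.6667.

-24.1250, 124.6667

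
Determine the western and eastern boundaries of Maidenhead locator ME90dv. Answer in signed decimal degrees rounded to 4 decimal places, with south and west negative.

78.2500, 78.3333

Field M=12, E=4: +12·20° lon, +4·10° lat → SW at lon 60°, lat -50°.
Square 9, 0: +9·2° lon, +0·1° lat → SW at lon 78°, lat -50°.
Subsquare d=3, v=21: +3·0.0833333° lon, +21·0.0416667° lat → SW at lon 78.25°, lat -49.125°.
Cell spans 0.0833333° lon × 0.0416667° lat.
west 78.2500, east 78.3333.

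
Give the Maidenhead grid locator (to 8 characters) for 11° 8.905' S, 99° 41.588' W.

Add 180° to longitude and 90° to latitude: 80.30687, 78.85158.
Field (20°×10°, letters A–R): 80.30687/20 → 4 → E, 78.85158/10 → 7 → H; chars EH.
Square (2°×1°, digits 0–9): 0.30687/2 → 0, 8.85158/1 → 8; chars 08.
Subsquare (5′×2.5′, letters a–x): 0.30687/0.0833333 → 3 → d, 0.85158/0.0416667 → 20 → u; chars du.
Extended square (30″×15″, digits 0–9): 0.05687/0.00833333 → 6, 0.01825/0.00416667 → 4; chars 64.

EH08du64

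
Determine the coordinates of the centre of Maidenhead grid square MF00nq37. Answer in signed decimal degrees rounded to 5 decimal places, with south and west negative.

-39.30208, 61.11250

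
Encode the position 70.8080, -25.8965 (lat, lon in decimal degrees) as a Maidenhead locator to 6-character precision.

HQ70bt

Add 180° to longitude and 90° to latitude: 154.1035, 160.8080.
Field: lon ⌊154.1035/20⌋ = 7 → H; lat ⌊160.8080/10⌋ = 16 → Q.
Square: lon ⌊14.1035/2⌋ = 7; lat ⌊0.8080/1⌋ = 0.
Subsquare: lon ⌊0.1035/0.0833333⌋ = 1 → b; lat ⌊0.8080/0.0416667⌋ = 19 → t.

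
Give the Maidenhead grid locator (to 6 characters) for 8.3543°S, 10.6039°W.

Offset from 180°W / 90°S: lon 169.3961°, lat 81.6457°.
Field: 169.3961/20 → 8 → I, 81.6457/10 → 8 → I; chars II.
Square: 9.3961/2 → 4, 1.6457/1 → 1; chars 41.
Subsquare: 1.3961/0.0833333 → 16 → q, 0.6457/0.0416667 → 15 → p; chars qp.

II41qp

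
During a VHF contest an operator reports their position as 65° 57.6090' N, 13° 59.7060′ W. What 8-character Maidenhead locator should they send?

IP35ax00

Add 180° to longitude and 90° to latitude: 166.00490, 155.96015.
Field: 166.00490/20 → 8 → I, 155.96015/10 → 15 → P; chars IP.
Square: 6.00490/2 → 3, 5.96015/1 → 5; chars 35.
Subsquare: 0.00490/0.0833333 → 0 → a, 0.96015/0.0416667 → 23 → x; chars ax.
Extended square: 0.00490/0.00833333 → 0, 0.00182/0.00416667 → 0; chars 00.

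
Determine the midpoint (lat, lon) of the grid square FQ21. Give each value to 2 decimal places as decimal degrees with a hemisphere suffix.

71.50° N, 75.00° W

Field F=5, Q=16: +5·20° lon, +16·10° lat → SW at lon -80°, lat 70°.
Square 2, 1: +2·2° lon, +1·1° lat → SW at lon -76°, lat 71°.
Cell spans 2° lon × 1° lat. Centre is SW corner plus half of each.
latitude 71.50° N, longitude 75.00° W.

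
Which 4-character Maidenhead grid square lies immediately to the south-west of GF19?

Longitude square 1; −1 → 0.
Latitude square 9; −1 → 8.

GF08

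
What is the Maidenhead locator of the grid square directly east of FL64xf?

Longitude subsquare x = 23; +1 → 24, wraps to 0 = a, carry into square.
Longitude square 6; +1 → 7.
The latitude characters are unchanged.

FL74af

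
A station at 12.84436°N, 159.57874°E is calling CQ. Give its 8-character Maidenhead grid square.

QK92su92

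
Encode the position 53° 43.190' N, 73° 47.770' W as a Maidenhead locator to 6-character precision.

FO33cr

Offset from 180°W / 90°S: lon 106.2038°, lat 143.7198°.
Field: lon ⌊106.2038/20⌋ = 5 → F; lat ⌊143.7198/10⌋ = 14 → O.
Square: lon ⌊6.2038/2⌋ = 3; lat ⌊3.7198/1⌋ = 3.
Subsquare: lon ⌊0.2038/0.0833333⌋ = 2 → c; lat ⌊0.7198/0.0416667⌋ = 17 → r.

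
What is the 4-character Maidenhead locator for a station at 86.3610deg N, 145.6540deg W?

Add 180° to longitude and 90° to latitude: 34.35, 176.36.
Field: lon ⌊34.35/20⌋ = 1 → B; lat ⌊176.36/10⌋ = 17 → R.
Square: lon ⌊14.35/2⌋ = 7; lat ⌊6.36/1⌋ = 6.

BR76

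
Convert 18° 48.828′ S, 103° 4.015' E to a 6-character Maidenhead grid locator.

Add 180° to longitude and 90° to latitude: 283.0669, 71.1862.
Field: lon ⌊283.0669/20⌋ = 14 → O; lat ⌊71.1862/10⌋ = 7 → H.
Square: lon ⌊3.0669/2⌋ = 1; lat ⌊1.1862/1⌋ = 1.
Subsquare: lon ⌊1.0669/0.0833333⌋ = 12 → m; lat ⌊0.1862/0.0416667⌋ = 4 → e.

OH11me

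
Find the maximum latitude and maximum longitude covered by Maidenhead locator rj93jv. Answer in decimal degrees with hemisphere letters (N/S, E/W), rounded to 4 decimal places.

3.9167° N, 178.8333° E

Field R=17, J=9: +17·20° lon, +9·10° lat → SW at lon 160°, lat 0°.
Square 9, 3: +9·2° lon, +3·1° lat → SW at lon 178°, lat 3°.
Subsquare j=9, v=21: +9·0.0833333° lon, +21·0.0416667° lat → SW at lon 178.75°, lat 3.875°.
Cell spans 0.0833333° lon × 0.0416667° lat. NE corner is SW corner plus one full cell.
latitude 3.9167° N, longitude 178.8333° E.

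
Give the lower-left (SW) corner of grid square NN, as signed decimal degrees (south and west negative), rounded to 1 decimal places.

40.0, 80.0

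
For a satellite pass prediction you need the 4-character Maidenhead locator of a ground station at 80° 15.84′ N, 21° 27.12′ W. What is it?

HR90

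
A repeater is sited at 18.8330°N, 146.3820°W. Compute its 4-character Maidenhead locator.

Offset from 180°W / 90°S: lon 33.62°, lat 108.83°.
Field: 33.62/20 → 1 → B, 108.83/10 → 10 → K; chars BK.
Square: 13.62/2 → 6, 8.83/1 → 8; chars 68.

BK68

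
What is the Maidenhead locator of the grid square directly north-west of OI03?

NI94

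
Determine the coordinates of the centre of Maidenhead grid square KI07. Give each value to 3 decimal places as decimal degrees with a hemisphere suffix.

Field K=10, I=8: +10·20° lon, +8·10° lat → SW at lon 20°, lat -10°.
Square 0, 7: +0·2° lon, +7·1° lat → SW at lon 20°, lat -3°.
Cell spans 2° lon × 1° lat. Centre is SW corner plus half of each.
latitude 2.500° S, longitude 21.000° E.

2.500° S, 21.000° E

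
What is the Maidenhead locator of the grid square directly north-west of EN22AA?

EN12xb

Longitude subsquare a = 0; −1 → -1, wraps to 23 = x, carry into square.
Longitude square 2; −1 → 1.
Latitude subsquare a = 0; +1 → 1 = b.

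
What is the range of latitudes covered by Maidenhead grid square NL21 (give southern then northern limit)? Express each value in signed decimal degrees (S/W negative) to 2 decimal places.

21.00, 22.00

Field N=13, L=11: +13·20° lon, +11·10° lat → SW at lon 80°, lat 20°.
Square 2, 1: +2·2° lon, +1·1° lat → SW at lon 84°, lat 21°.
Cell spans 2° lon × 1° lat.
south 21.00, north 22.00.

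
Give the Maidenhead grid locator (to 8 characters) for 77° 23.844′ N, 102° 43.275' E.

Add 180° to longitude and 90° to latitude: 282.72125, 167.39740.
Field: lon ⌊282.72125/20⌋ = 14 → O; lat ⌊167.39740/10⌋ = 16 → Q.
Square: lon ⌊2.72125/2⌋ = 1; lat ⌊7.39740/1⌋ = 7.
Subsquare: lon ⌊0.72125/0.0833333⌋ = 8 → i; lat ⌊0.39740/0.0416667⌋ = 9 → j.
Extended square: lon ⌊0.05458/0.00833333⌋ = 6; lat ⌊0.02240/0.00416667⌋ = 5.

OQ17ij65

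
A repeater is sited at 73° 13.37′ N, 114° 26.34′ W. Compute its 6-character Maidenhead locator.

DQ23sf

Offset from 180°W / 90°S: lon 65.5610°, lat 163.2228°.
Field: lon ⌊65.5610/20⌋ = 3 → D; lat ⌊163.2228/10⌋ = 16 → Q.
Square: lon ⌊5.5610/2⌋ = 2; lat ⌊3.2228/1⌋ = 3.
Subsquare: lon ⌊1.5610/0.0833333⌋ = 18 → s; lat ⌊0.2228/0.0416667⌋ = 5 → f.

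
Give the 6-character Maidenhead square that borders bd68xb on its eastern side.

BD78ab

Longitude subsquare x = 23; +1 → 24, wraps to 0 = a, carry into square.
Longitude square 6; +1 → 7.
The latitude characters are unchanged.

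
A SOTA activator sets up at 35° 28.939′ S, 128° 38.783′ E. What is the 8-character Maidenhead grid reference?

PF44hm74

Add 180° to longitude and 90° to latitude: 308.64638, 54.51768.
Field (20°×10°, letters A–R): 308.64638/20 → 15 → P, 54.51768/10 → 5 → F; chars PF.
Square (2°×1°, digits 0–9): 8.64638/2 → 4, 4.51768/1 → 4; chars 44.
Subsquare (5′×2.5′, letters a–x): 0.64638/0.0833333 → 7 → h, 0.51768/0.0416667 → 12 → m; chars hm.
Extended square (30″×15″, digits 0–9): 0.06305/0.00833333 → 7, 0.01768/0.00416667 → 4; chars 74.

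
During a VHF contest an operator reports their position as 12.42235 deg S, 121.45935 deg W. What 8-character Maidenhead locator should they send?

CH97gn48

Shift to the Maidenhead origin (180°W, 90°S): lon 58.54065, lat 77.57765.
Field (20°×10°, letters A–R): 58.54065/20 → 2 → C, 77.57765/10 → 7 → H; chars CH.
Square (2°×1°, digits 0–9): 18.54065/2 → 9, 7.57765/1 → 7; chars 97.
Subsquare (5′×2.5′, letters a–x): 0.54065/0.0833333 → 6 → g, 0.57765/0.0416667 → 13 → n; chars gn.
Extended square (30″×15″, digits 0–9): 0.04065/0.00833333 → 4, 0.03598/0.00416667 → 8; chars 48.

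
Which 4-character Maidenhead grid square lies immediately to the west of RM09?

Longitude square 0; −1 → -1, wraps to 9, carry into field.
Longitude field R = 17; −1 → 16 = Q.
The latitude characters are unchanged.

QM99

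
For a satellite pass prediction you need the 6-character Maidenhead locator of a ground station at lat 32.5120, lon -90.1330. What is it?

EM42wm

Add 180° to longitude and 90° to latitude: 89.8670, 122.5120.
Field: lon ⌊89.8670/20⌋ = 4 → E; lat ⌊122.5120/10⌋ = 12 → M.
Square: lon ⌊9.8670/2⌋ = 4; lat ⌊2.5120/1⌋ = 2.
Subsquare: lon ⌊1.8670/0.0833333⌋ = 22 → w; lat ⌊0.5120/0.0416667⌋ = 12 → m.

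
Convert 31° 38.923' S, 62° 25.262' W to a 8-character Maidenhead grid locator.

FF88si94

Offset from 180°W / 90°S: lon 117.57897°, lat 58.35128°.
Field: 117.57897/20 → 5 → F, 58.35128/10 → 5 → F; chars FF.
Square: 17.57897/2 → 8, 8.35128/1 → 8; chars 88.
Subsquare: 1.57897/0.0833333 → 18 → s, 0.35128/0.0416667 → 8 → i; chars si.
Extended square: 0.07897/0.00833333 → 9, 0.01795/0.00416667 → 4; chars 94.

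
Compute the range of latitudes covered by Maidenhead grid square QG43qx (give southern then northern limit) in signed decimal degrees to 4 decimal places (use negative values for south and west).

Field Q=16, G=6: +16·20° lon, +6·10° lat → SW at lon 140°, lat -30°.
Square 4, 3: +4·2° lon, +3·1° lat → SW at lon 148°, lat -27°.
Subsquare q=16, x=23: +16·0.0833333° lon, +23·0.0416667° lat → SW at lon 149.333°, lat -26.0417°.
Cell spans 0.0833333° lon × 0.0416667° lat.
south -26.0417, north -26.0000.

-26.0417, -26.0000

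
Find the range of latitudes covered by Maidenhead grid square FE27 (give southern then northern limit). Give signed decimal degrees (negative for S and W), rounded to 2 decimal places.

Field F=5, E=4: +5·20° lon, +4·10° lat → SW at lon -80°, lat -50°.
Square 2, 7: +2·2° lon, +7·1° lat → SW at lon -76°, lat -43°.
Cell spans 2° lon × 1° lat.
south -43.00, north -42.00.

-43.00, -42.00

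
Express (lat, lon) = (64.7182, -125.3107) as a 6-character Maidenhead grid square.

Shift to the Maidenhead origin (180°W, 90°S): lon 54.6893, lat 154.7182.
Field: 54.6893/20 → 2 → C, 154.7182/10 → 15 → P; chars CP.
Square: 14.6893/2 → 7, 4.7182/1 → 4; chars 74.
Subsquare: 0.6893/0.0833333 → 8 → i, 0.7182/0.0416667 → 17 → r; chars ir.

CP74ir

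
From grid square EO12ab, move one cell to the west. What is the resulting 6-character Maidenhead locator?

EO02xb

Longitude subsquare a = 0; −1 → -1, wraps to 23 = x, carry into square.
Longitude square 1; −1 → 0.
The latitude characters are unchanged.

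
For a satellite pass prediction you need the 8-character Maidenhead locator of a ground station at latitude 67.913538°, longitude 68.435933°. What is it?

MP47fv29

Offset from 180°W / 90°S: lon 248.43593°, lat 157.91354°.
Field: lon ⌊248.43593/20⌋ = 12 → M; lat ⌊157.91354/10⌋ = 15 → P.
Square: lon ⌊8.43593/2⌋ = 4; lat ⌊7.91354/1⌋ = 7.
Subsquare: lon ⌊0.43593/0.0833333⌋ = 5 → f; lat ⌊0.91354/0.0416667⌋ = 21 → v.
Extended square: lon ⌊0.01927/0.00833333⌋ = 2; lat ⌊0.03854/0.00416667⌋ = 9.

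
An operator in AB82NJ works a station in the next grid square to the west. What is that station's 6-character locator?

Longitude subsquare n = 13; −1 → 12 = m.
The latitude characters are unchanged.

AB82mj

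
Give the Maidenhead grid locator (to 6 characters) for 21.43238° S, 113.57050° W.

Offset from 180°W / 90°S: lon 66.4295°, lat 68.5676°.
Field (20°×10°, letters A–R): lon ⌊66.4295/20⌋ = 3 → D; lat ⌊68.5676/10⌋ = 6 → G.
Square (2°×1°, digits 0–9): lon ⌊6.4295/2⌋ = 3; lat ⌊8.5676/1⌋ = 8.
Subsquare (5′×2.5′, letters a–x): lon ⌊0.4295/0.0833333⌋ = 5 → f; lat ⌊0.5676/0.0416667⌋ = 13 → n.

DG38fn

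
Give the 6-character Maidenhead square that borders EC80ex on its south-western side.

EC80dw

Longitude subsquare e = 4; −1 → 3 = d.
Latitude subsquare x = 23; −1 → 22 = w.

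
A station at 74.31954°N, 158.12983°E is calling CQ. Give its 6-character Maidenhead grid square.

Offset from 180°W / 90°S: lon 338.1298°, lat 164.3195°.
Field (20°×10°, letters A–R): 338.1298/20 → 16 → Q, 164.3195/10 → 16 → Q; chars QQ.
Square (2°×1°, digits 0–9): 18.1298/2 → 9, 4.3195/1 → 4; chars 94.
Subsquare (5′×2.5′, letters a–x): 0.1298/0.0833333 → 1 → b, 0.3195/0.0416667 → 7 → h; chars bh.

QQ94bh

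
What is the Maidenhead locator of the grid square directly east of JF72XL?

JF82al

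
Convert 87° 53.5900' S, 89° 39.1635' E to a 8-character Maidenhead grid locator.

Offset from 180°W / 90°S: lon 269.65273°, lat 2.10683°.
Field: lon ⌊269.65273/20⌋ = 13 → N; lat ⌊2.10683/10⌋ = 0 → A.
Square: lon ⌊9.65273/2⌋ = 4; lat ⌊2.10683/1⌋ = 2.
Subsquare: lon ⌊1.65273/0.0833333⌋ = 19 → t; lat ⌊0.10683/0.0416667⌋ = 2 → c.
Extended square: lon ⌊0.06939/0.00833333⌋ = 8; lat ⌊0.02350/0.00416667⌋ = 5.

NA42tc85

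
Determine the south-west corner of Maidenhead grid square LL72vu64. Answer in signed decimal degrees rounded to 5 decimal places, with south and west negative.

22.85000, 55.80000

Field L=11, L=11: +11·20° lon, +11·10° lat → SW at lon 40°, lat 20°.
Square 7, 2: +7·2° lon, +2·1° lat → SW at lon 54°, lat 22°.
Subsquare v=21, u=20: +21·0.0833333° lon, +20·0.0416667° lat → SW at lon 55.75°, lat 22.8333°.
Extended square 6, 4: +6·0.00833333° lon, +4·0.00416667° lat → SW at lon 55.8°, lat 22.85°.
latitude 22.85000, longitude 55.80000.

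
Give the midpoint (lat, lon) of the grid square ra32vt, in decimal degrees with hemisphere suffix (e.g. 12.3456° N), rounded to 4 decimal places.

87.1875° S, 167.7917° E

Field R=17, A=0: +17·20° lon, +0·10° lat → SW at lon 160°, lat -90°.
Square 3, 2: +3·2° lon, +2·1° lat → SW at lon 166°, lat -88°.
Subsquare v=21, t=19: +21·0.0833333° lon, +19·0.0416667° lat → SW at lon 167.75°, lat -87.2083°.
Cell spans 0.0833333° lon × 0.0416667° lat. Centre is SW corner plus half of each.
latitude 87.1875° S, longitude 167.7917° E.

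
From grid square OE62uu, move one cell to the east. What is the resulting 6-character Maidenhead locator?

Longitude subsquare u = 20; +1 → 21 = v.
The latitude characters are unchanged.

OE62vu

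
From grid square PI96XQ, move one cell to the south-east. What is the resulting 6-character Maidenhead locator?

QI06ap

Longitude subsquare x = 23; +1 → 24, wraps to 0 = a, carry into square.
Longitude square 9; +1 → 10, wraps to 0, carry into field.
Longitude field P = 15; +1 → 16 = Q.
Latitude subsquare q = 16; −1 → 15 = p.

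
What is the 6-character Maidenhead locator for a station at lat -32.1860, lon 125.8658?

PF27wt

Add 180° to longitude and 90° to latitude: 305.8658, 57.8140.
Field (20°×10°, letters A–R): lon ⌊305.8658/20⌋ = 15 → P; lat ⌊57.8140/10⌋ = 5 → F.
Square (2°×1°, digits 0–9): lon ⌊5.8658/2⌋ = 2; lat ⌊7.8140/1⌋ = 7.
Subsquare (5′×2.5′, letters a–x): lon ⌊1.8658/0.0833333⌋ = 22 → w; lat ⌊0.8140/0.0416667⌋ = 19 → t.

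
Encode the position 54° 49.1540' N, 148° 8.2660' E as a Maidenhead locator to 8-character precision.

Add 180° to longitude and 90° to latitude: 328.13777, 144.81923.
Field: lon ⌊328.13777/20⌋ = 16 → Q; lat ⌊144.81923/10⌋ = 14 → O.
Square: lon ⌊8.13777/2⌋ = 4; lat ⌊4.81923/1⌋ = 4.
Subsquare: lon ⌊0.13777/0.0833333⌋ = 1 → b; lat ⌊0.81923/0.0416667⌋ = 19 → t.
Extended square: lon ⌊0.05443/0.00833333⌋ = 6; lat ⌊0.02757/0.00416667⌋ = 6.

QO44bt66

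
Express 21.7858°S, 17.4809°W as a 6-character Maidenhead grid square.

Shift to the Maidenhead origin (180°W, 90°S): lon 162.5191, lat 68.2142.
Field (20°×10°, letters A–R): lon ⌊162.5191/20⌋ = 8 → I; lat ⌊68.2142/10⌋ = 6 → G.
Square (2°×1°, digits 0–9): lon ⌊2.5191/2⌋ = 1; lat ⌊8.2142/1⌋ = 8.
Subsquare (5′×2.5′, letters a–x): lon ⌊0.5191/0.0833333⌋ = 6 → g; lat ⌊0.2142/0.0416667⌋ = 5 → f.

IG18gf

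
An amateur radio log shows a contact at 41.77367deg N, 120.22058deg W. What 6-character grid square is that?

Offset from 180°W / 90°S: lon 59.7794°, lat 131.7737°.
Field: lon ⌊59.7794/20⌋ = 2 → C; lat ⌊131.7737/10⌋ = 13 → N.
Square: lon ⌊19.7794/2⌋ = 9; lat ⌊1.7737/1⌋ = 1.
Subsquare: lon ⌊1.7794/0.0833333⌋ = 21 → v; lat ⌊0.7737/0.0416667⌋ = 18 → s.

CN91vs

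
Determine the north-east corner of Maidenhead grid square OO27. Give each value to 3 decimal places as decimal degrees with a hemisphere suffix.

Field O=14, O=14: +14·20° lon, +14·10° lat → SW at lon 100°, lat 50°.
Square 2, 7: +2·2° lon, +7·1° lat → SW at lon 104°, lat 57°.
Cell spans 2° lon × 1° lat. NE corner is SW corner plus one full cell.
latitude 58.000° N, longitude 106.000° E.

58.000° N, 106.000° E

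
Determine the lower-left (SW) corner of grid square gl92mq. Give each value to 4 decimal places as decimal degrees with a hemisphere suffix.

Field G=6, L=11: +6·20° lon, +11·10° lat → SW at lon -60°, lat 20°.
Square 9, 2: +9·2° lon, +2·1° lat → SW at lon -42°, lat 22°.
Subsquare m=12, q=16: +12·0.0833333° lon, +16·0.0416667° lat → SW at lon -41°, lat 22.6667°.
latitude 22.6667° N, longitude 41.0000° W.

22.6667° N, 41.0000° W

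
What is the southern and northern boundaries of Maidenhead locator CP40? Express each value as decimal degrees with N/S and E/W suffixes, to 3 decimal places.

60.000° N, 61.000° N

Field C=2, P=15: +2·20° lon, +15·10° lat → SW at lon -140°, lat 60°.
Square 4, 0: +4·2° lon, +0·1° lat → SW at lon -132°, lat 60°.
Cell spans 2° lon × 1° lat.
south 60.000° N, north 61.000° N.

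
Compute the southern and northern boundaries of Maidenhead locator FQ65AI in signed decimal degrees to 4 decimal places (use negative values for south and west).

Field F=5, Q=16: +5·20° lon, +16·10° lat → SW at lon -80°, lat 70°.
Square 6, 5: +6·2° lon, +5·1° lat → SW at lon -68°, lat 75°.
Subsquare a=0, i=8: +0·0.0833333° lon, +8·0.0416667° lat → SW at lon -68°, lat 75.3333°.
Cell spans 0.0833333° lon × 0.0416667° lat.
south 75.3333, north 75.3750.

75.3333, 75.3750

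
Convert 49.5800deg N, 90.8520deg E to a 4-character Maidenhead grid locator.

NN59

Offset from 180°W / 90°S: lon 270.85°, lat 139.58°.
Field: 270.85/20 → 13 → N, 139.58/10 → 13 → N; chars NN.
Square: 10.85/2 → 5, 9.58/1 → 9; chars 59.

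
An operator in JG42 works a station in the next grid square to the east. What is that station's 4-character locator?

Longitude square 4; +1 → 5.
The latitude characters are unchanged.

JG52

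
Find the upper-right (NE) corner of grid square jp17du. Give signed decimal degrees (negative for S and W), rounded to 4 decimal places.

67.8750, 2.3333

Field J=9, P=15: +9·20° lon, +15·10° lat → SW at lon 0°, lat 60°.
Square 1, 7: +1·2° lon, +7·1° lat → SW at lon 2°, lat 67°.
Subsquare d=3, u=20: +3·0.0833333° lon, +20·0.0416667° lat → SW at lon 2.25°, lat 67.8333°.
Cell spans 0.0833333° lon × 0.0416667° lat. NE corner is SW corner plus one full cell.
latitude 67.8750, longitude 2.3333.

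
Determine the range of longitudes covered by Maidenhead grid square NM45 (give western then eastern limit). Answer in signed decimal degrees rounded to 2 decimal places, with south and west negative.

Field N=13, M=12: +13·20° lon, +12·10° lat → SW at lon 80°, lat 30°.
Square 4, 5: +4·2° lon, +5·1° lat → SW at lon 88°, lat 35°.
Cell spans 2° lon × 1° lat.
west 88.00, east 90.00.

88.00, 90.00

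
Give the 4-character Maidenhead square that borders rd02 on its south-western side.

QD91

Longitude square 0; −1 → -1, wraps to 9, carry into field.
Longitude field R = 17; −1 → 16 = Q.
Latitude square 2; −1 → 1.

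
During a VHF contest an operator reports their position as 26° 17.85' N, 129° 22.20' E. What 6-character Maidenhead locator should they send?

Offset from 180°W / 90°S: lon 309.3700°, lat 116.2975°.
Field: lon ⌊309.3700/20⌋ = 15 → P; lat ⌊116.2975/10⌋ = 11 → L.
Square: lon ⌊9.3700/2⌋ = 4; lat ⌊6.2975/1⌋ = 6.
Subsquare: lon ⌊1.3700/0.0833333⌋ = 16 → q; lat ⌊0.2975/0.0416667⌋ = 7 → h.

PL46qh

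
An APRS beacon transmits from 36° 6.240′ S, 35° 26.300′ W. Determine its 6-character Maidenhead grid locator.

HF23gv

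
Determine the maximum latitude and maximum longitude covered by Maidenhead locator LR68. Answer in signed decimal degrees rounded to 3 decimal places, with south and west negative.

Field L=11, R=17: +11·20° lon, +17·10° lat → SW at lon 40°, lat 80°.
Square 6, 8: +6·2° lon, +8·1° lat → SW at lon 52°, lat 88°.
Cell spans 2° lon × 1° lat. NE corner is SW corner plus one full cell.
latitude 89.000, longitude 54.000.

89.000, 54.000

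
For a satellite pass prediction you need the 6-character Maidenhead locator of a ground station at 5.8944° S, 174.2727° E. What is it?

RI74dc

Offset from 180°W / 90°S: lon 354.2727°, lat 84.1056°.
Field (20°×10°, letters A–R): 354.2727/20 → 17 → R, 84.1056/10 → 8 → I; chars RI.
Square (2°×1°, digits 0–9): 14.2727/2 → 7, 4.1056/1 → 4; chars 74.
Subsquare (5′×2.5′, letters a–x): 0.2727/0.0833333 → 3 → d, 0.1056/0.0416667 → 2 → c; chars dc.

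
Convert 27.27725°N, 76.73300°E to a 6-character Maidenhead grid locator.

ML87ig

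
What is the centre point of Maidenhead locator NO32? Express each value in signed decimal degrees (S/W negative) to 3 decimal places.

52.500, 87.000

Field N=13, O=14: +13·20° lon, +14·10° lat → SW at lon 80°, lat 50°.
Square 3, 2: +3·2° lon, +2·1° lat → SW at lon 86°, lat 52°.
Cell spans 2° lon × 1° lat. Centre is SW corner plus half of each.
latitude 52.500, longitude 87.000.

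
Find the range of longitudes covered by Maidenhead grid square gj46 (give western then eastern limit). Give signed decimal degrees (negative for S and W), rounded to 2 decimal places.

-52.00, -50.00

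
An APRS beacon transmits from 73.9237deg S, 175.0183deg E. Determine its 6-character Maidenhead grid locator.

RB76mb

Shift to the Maidenhead origin (180°W, 90°S): lon 355.0183, lat 16.0763.
Field: lon ⌊355.0183/20⌋ = 17 → R; lat ⌊16.0763/10⌋ = 1 → B.
Square: lon ⌊15.0183/2⌋ = 7; lat ⌊6.0763/1⌋ = 6.
Subsquare: lon ⌊1.0183/0.0833333⌋ = 12 → m; lat ⌊0.0763/0.0416667⌋ = 1 → b.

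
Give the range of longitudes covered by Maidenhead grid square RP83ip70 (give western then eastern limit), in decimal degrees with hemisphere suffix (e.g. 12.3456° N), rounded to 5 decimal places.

176.72500° E, 176.73333° E

Field R=17, P=15: +17·20° lon, +15·10° lat → SW at lon 160°, lat 60°.
Square 8, 3: +8·2° lon, +3·1° lat → SW at lon 176°, lat 63°.
Subsquare i=8, p=15: +8·0.0833333° lon, +15·0.0416667° lat → SW at lon 176.667°, lat 63.625°.
Extended square 7, 0: +7·0.00833333° lon, +0·0.00416667° lat → SW at lon 176.725°, lat 63.625°.
Cell spans 0.00833333° lon × 0.00416667° lat.
west 176.72500° E, east 176.73333° E.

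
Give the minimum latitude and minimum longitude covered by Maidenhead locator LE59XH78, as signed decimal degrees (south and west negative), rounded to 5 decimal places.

Field L=11, E=4: +11·20° lon, +4·10° lat → SW at lon 40°, lat -50°.
Square 5, 9: +5·2° lon, +9·1° lat → SW at lon 50°, lat -41°.
Subsquare x=23, h=7: +23·0.0833333° lon, +7·0.0416667° lat → SW at lon 51.9167°, lat -40.7083°.
Extended square 7, 8: +7·0.00833333° lon, +8·0.00416667° lat → SW at lon 51.975°, lat -40.675°.
latitude -40.67500, longitude 51.97500.

-40.67500, 51.97500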